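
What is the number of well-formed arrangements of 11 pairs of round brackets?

58786

With 11 pairs the number of balanced bracket strings is the Catalan number C_11.
C_11 = C(22,11)/12 = 705432/12 = 58786.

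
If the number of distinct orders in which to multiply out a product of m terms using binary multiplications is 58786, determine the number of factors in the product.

Parenthesizations of m factors are counted by C_{m−1}; 58786 = C_11.
So the index is 11, and the number of factors is 11 + 1 = 12.

12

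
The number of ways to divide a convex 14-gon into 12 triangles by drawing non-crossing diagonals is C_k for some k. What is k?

The number of triangulations of a 14-gon is the Catalan number C_12 (index = sides − 2).

12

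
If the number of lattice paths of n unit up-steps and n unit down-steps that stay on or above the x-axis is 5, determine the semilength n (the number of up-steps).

3

Dyck paths of semilength n are counted by C_n. Since C_3 = 5, the index is 3.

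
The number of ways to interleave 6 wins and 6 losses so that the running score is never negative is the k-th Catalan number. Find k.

6

Ballot sequences with n votes each where one side never trails are Dyck words, counted by C_n; here n = 6.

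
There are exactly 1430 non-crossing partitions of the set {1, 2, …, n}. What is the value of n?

Non-crossing partitions of [n] are counted by C_n; 1430 = C_8.

8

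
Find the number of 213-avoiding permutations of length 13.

Permutations of [n] avoiding any single length-3 pattern are counted by C_n; here n = 13.
C_13 = C_12 · 2(2·12+1)/(12+2) = 208012 · 50/14 = 742900.

742900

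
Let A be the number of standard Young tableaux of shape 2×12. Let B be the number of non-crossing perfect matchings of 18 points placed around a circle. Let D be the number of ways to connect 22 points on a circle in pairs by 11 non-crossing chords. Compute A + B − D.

By the hook-length formula (or a Dyck-path bijection), SYT of shape 2×12 number C_12. So A = C_12 = 208012.
Non-crossing perfect matchings of 2n points on a circle are counted by C_n; with 18 points, n = 9. So B = C_9 = 4862.
Non-crossing perfect matchings of 2n points on a circle are counted by C_n; with 22 points, n = 11. So D = C_11 = 58786.
A + B − D = 208012 + 4862 − 58786 = 154088.

154088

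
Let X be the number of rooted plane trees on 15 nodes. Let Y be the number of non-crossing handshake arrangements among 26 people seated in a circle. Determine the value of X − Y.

Rooted ordered (plane) trees on m nodes have m−1 edges and are counted by C_{m−1}; m = 15 gives C_14. So X = C_14 = 2674440.
Non-crossing handshake pairings of 2n people are counted by C_n; 26 people gives n = 13. So Y = C_13 = 742900.
X − Y = 2674440 − 742900 = 1931540.

1931540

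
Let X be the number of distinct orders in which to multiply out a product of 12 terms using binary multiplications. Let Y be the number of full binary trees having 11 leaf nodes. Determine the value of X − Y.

Bracketing 12 factors into binary products is counted by C_{12−1} = C_11. So X = C_11 = 58786.
Full binary trees with 11 leaves have 11−1 = 10 internal nodes, so there are C_10 of them. So Y = C_10 = 16796.
X − Y = 58786 − 16796 = 41990.

41990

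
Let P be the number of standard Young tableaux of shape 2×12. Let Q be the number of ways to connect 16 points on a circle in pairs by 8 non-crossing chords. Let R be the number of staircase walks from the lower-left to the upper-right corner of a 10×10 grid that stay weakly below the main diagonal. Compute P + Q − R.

192646

By the hook-length formula (or a Dyck-path bijection), SYT of shape 2×12 number C_12. So P = C_12 = 208012.
Non-crossing perfect matchings of 2n points on a circle are counted by C_n; with 16 points, n = 8. So Q = C_8 = 1430.
Sub-diagonal monotone paths from (0,0) to (10,10) biject with Dyck paths of semilength 10, giving C_10. So R = C_10 = 16796.
P + Q − R = 208012 + 1430 − 16796 = 192646.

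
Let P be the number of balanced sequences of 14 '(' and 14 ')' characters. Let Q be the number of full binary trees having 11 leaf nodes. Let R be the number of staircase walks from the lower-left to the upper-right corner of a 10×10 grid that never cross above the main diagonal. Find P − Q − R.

Balanced strings of n pairs of brackets are counted by C_n; here n = 14. So P = C_14 = 2674440.
A full binary tree with L leaves has L−1 internal nodes and is counted by C_{L−1}; L = 11 gives C_10. So Q = C_10 = 16796.
Sub-diagonal monotone paths from (0,0) to (10,10) biject with Dyck paths of semilength 10, giving C_10. So R = C_10 = 16796.
P − Q − R = 2674440 − 16796 − 16796 = 2640848.

2640848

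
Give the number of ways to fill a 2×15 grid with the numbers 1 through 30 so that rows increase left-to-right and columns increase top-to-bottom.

9694845

By the hook-length formula (or a Dyck-path bijection), SYT of shape 2×15 number C_15.
C_15 = 9694845.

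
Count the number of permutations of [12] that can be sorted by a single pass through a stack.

208012

By Knuth's characterisation, the stack-sortable permutations of length 12 are the 231-avoiders, numbering C_12.
C_12 = 208012.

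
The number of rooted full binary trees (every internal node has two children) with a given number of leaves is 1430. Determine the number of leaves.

9

Full binary trees with L leaves are counted by C_{L−1}; 1430 = C_8.
So the index is 8, and the number of leaves is 8 + 1 = 9.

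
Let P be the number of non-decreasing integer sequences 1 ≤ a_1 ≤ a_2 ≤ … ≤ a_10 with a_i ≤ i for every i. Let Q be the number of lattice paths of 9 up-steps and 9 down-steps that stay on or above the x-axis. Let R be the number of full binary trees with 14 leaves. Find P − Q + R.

754834

Such sub-staircase sequences of length n are counted by C_n; here n = 10. So P = C_10 = 16796.
Paths of 9 up- and 9 down-steps that never dip below the axis are Dyck paths; their count is C_9. So Q = C_9 = 4862.
A full binary tree with L leaves has L−1 internal nodes and is counted by C_{L−1}; L = 14 gives C_13. So R = C_13 = 742900.
P − Q + R = 16796 − 4862 + 742900 = 754834.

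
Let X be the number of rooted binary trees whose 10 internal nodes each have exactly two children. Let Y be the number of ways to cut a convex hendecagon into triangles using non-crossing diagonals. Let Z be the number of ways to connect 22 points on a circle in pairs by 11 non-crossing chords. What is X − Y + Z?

70720

Full binary trees with n internal nodes are counted by C_n; here n = 10. So X = C_10 = 16796.
The number of triangulations of an 11-gon is the Catalan number C_9 (index = sides − 2). So Y = C_9 = 4862.
Pairing 22 circle points by 11 non-crossing chords gives C_11 matchings. So Z = C_11 = 58786.
X − Y + Z = 16796 − 4862 + 58786 = 70720.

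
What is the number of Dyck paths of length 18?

Paths of 9 up- and 9 down-steps that never dip below the axis are Dyck paths; their count is C_9.
C_9 = C(18,9)/10 = 48620/10 = 4862.

4862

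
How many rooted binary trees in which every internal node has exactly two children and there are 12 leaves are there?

58786

A full binary tree with L leaves has L−1 internal nodes and is counted by C_{L−1}; L = 12 gives C_11.
C_11 = C(22,11)/12 = 705432/12 = 58786.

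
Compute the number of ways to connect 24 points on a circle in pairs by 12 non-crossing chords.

208012

Pairing 24 circle points by 12 non-crossing chords gives C_12 matchings.
C_12 = C(24,12)/13 = 2704156/13 = 208012.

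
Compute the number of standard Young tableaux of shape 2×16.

35357670

Standard Young tableaux of shape 2×n are counted by C_n; here n = 16.
C_16 = C(32,16)/17 = 601080390/17 = 35357670.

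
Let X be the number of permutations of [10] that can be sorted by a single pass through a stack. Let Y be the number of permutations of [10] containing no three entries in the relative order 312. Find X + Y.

By Knuth's characterisation, the stack-sortable permutations of length 10 are the 231-avoiders, numbering C_10. So X = C_10 = 16796.
Permutations of [n] avoiding any single length-3 pattern are counted by C_n; here n = 10. So Y = C_10 = 16796.
X + Y = 16796 + 16796 = 33592.

33592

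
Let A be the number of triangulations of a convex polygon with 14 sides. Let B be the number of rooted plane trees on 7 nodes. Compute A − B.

207880

A convex 14-gon is triangulated into 12 triangles, and the number of such triangulations is the Catalan number C_{14−2} = C_12. So A = C_12 = 208012.
A rooted plane tree on 7 nodes has 6 edges, and such trees are counted by C_6. So B = C_6 = 132.
A − B = 208012 − 132 = 207880.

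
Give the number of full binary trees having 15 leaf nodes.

2674440

Full binary trees with 15 leaves have 15−1 = 14 internal nodes, so there are C_14 of them.
C_14 = C(28,14)/15 = 40116600/15 = 2674440.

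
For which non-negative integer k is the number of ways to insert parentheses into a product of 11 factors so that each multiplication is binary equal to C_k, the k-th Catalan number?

10

Bracketing 11 factors into binary products is counted by C_{11−1} = C_10.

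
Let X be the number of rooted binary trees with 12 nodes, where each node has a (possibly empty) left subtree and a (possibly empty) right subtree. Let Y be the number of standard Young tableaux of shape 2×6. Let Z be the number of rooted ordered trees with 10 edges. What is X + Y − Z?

Rooted binary trees with 12 nodes (each child slot possibly empty) number C_12. So X = C_12 = 208012.
By the hook-length formula (or a Dyck-path bijection), SYT of shape 2×6 number C_6. So Y = C_6 = 132.
A rooted plane tree with 10 edges has 11 nodes, and the count is C_10. So Z = C_10 = 16796.
X + Y − Z = 208012 + 132 − 16796 = 191348.

191348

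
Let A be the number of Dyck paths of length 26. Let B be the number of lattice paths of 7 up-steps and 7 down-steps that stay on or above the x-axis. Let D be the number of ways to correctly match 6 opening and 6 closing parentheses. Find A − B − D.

Dyck paths of semilength n (length 2n) are counted by C_n; here n = 13. So A = C_13 = 742900.
Dyck paths of semilength n (length 2n) are counted by C_n; here n = 7. So B = C_7 = 429.
A balanced arrangement of 6 bracket pairs is a Dyck word of semilength 6, so the count is C_6. So D = C_6 = 132.
A − B − D = 742900 − 429 − 132 = 742339.

742339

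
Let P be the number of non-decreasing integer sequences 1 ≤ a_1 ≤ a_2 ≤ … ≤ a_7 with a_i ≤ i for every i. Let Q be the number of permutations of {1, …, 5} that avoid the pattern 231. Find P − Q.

Weakly increasing sequences with a_i ≤ i biject with Dyck paths of semilength 7, so there are C_7. So P = C_7 = 429.
For any fixed pattern of length 3, the pattern-avoiding permutations of [5] number C_5. So Q = C_5 = 42.
P − Q = 429 − 42 = 387.

387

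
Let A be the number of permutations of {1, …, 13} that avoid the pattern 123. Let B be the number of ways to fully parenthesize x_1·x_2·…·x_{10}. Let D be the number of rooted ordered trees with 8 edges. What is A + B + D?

749192

Permutations of [n] avoiding any single length-3 pattern are counted by C_n; here n = 13. So A = C_13 = 742900.
Ways to associate a product of 10 factors correspond to binary trees on 10 leaves, so the count is C_9. So B = C_9 = 4862.
A rooted plane tree with 8 edges has 9 nodes, and the count is C_8. So D = C_8 = 1430.
A + B + D = 742900 + 4862 + 1430 = 749192.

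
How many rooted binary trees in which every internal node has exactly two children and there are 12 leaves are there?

A full binary tree with L leaves has L−1 internal nodes and is counted by C_{L−1}; L = 12 gives C_11.
C_11 = 58786.

58786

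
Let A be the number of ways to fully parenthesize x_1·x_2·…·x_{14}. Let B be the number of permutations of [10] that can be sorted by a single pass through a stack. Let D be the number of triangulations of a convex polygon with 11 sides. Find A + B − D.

754834

Bracketing 14 factors into binary products is counted by C_{14−1} = C_13. So A = C_13 = 742900.
Stack-sortable permutations are exactly the 231-avoiding ones, counted by C_n; here n = 10. So B = C_10 = 16796.
A convex 11-gon is triangulated into 9 triangles, and the number of such triangulations is the Catalan number C_{11−2} = C_9. So D = C_9 = 4862.
A + B − D = 742900 + 16796 − 4862 = 754834.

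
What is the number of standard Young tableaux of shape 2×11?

Standard Young tableaux of shape 2×n are counted by C_n; here n = 11.
C_11 = C_10 · 2(2·10+1)/(10+2) = 16796 · 42/12 = 58786.

58786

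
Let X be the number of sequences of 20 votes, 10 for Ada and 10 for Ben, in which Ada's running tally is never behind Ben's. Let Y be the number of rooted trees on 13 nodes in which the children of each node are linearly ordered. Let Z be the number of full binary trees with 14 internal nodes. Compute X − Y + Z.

Ballot sequences with n votes each where one side never trails are Dyck words, counted by C_n; here n = 10. So X = C_10 = 16796.
A rooted plane tree on 13 nodes has 12 edges, and such trees are counted by C_12. So Y = C_12 = 208012.
Full binary trees with n internal nodes are counted by C_n; here n = 14. So Z = C_14 = 2674440.
X − Y + Z = 16796 − 208012 + 2674440 = 2483224.

2483224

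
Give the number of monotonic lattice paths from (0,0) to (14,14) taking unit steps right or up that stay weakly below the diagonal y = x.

2674440

Monotone paths in an n×n grid that stay weakly below the diagonal are counted by C_n; here n = 14.
C_14 = C(28,14)/15 = 40116600/15 = 2674440.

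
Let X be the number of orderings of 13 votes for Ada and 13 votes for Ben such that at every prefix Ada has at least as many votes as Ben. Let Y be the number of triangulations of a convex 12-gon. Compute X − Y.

Ballot sequences with n votes each where one side never trails are Dyck words, counted by C_n; here n = 13. So X = C_13 = 742900.
Triangulations of a convex m-gon are counted by C_{m−2}; with m = 12 this is C_10. So Y = C_10 = 16796.
X − Y = 742900 − 16796 = 726104.

726104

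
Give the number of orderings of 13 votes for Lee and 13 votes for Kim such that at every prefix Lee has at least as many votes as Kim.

Reading a vote for the leader as '(' and for the other as ')' turns such a sequence into a balanced string of 13 pairs, so the count is C_13.
C_13 = C_12 · 2(2·12+1)/(12+2) = 208012 · 50/14 = 742900.

742900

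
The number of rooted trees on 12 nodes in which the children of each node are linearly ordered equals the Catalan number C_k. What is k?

Rooted ordered (plane) trees on m nodes have m−1 edges and are counted by C_{m−1}; m = 12 gives C_11.

11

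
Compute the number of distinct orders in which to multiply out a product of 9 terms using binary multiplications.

Parenthesizations of m factors correspond to full binary trees with m leaves, counted by C_{m−1}; m = 9 gives C_8.
C_8 = 1430.

1430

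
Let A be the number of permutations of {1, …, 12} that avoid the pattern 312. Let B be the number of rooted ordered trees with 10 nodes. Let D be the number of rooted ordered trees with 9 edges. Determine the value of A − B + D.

208012

For any fixed pattern of length 3, the pattern-avoiding permutations of [12] number C_12. So A = C_12 = 208012.
A rooted plane tree on 10 nodes has 9 edges, and such trees are counted by C_9. So B = C_9 = 4862.
A rooted plane tree with 9 edges has 10 nodes, and the count is C_9. So D = C_9 = 4862.
A − B + D = 208012 − 4862 + 4862 = 208012.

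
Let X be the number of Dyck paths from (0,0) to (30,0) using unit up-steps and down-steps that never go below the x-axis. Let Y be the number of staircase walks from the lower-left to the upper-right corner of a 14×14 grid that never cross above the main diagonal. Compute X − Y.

7020405

Dyck paths of semilength n (length 2n) are counted by C_n; here n = 15. So X = C_15 = 9694845.
Monotone paths in an n×n grid that stay weakly below the diagonal are counted by C_n; here n = 14. So Y = C_14 = 2674440.
X − Y = 9694845 − 2674440 = 7020405.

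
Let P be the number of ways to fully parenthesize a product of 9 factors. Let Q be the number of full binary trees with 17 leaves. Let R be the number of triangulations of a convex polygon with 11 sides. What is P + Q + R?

35363962

Bracketing 9 factors into binary products is counted by C_{9−1} = C_8. So P = C_8 = 1430.
A full binary tree with L leaves has L−1 internal nodes and is counted by C_{L−1}; L = 17 gives C_16. So Q = C_16 = 35357670.
Triangulations of a convex m-gon are counted by C_{m−2}; with m = 11 this is C_9. So R = C_9 = 4862.
P + Q + R = 1430 + 35357670 + 4862 = 35363962.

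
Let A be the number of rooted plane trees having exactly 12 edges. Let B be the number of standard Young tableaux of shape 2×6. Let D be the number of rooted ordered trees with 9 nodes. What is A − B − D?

Rooted ordered trees with n edges are counted by C_n; here n = 12. So A = C_12 = 208012.
By the hook-length formula (or a Dyck-path bijection), SYT of shape 2×6 number C_6. So B = C_6 = 132.
A rooted plane tree on 9 nodes has 8 edges, and such trees are counted by C_8. So D = C_8 = 1430.
A − B − D = 208012 − 132 − 1430 = 206450.

206450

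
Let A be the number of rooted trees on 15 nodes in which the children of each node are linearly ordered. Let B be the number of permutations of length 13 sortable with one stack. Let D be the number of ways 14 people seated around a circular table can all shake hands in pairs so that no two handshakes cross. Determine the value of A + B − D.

3416911

A rooted plane tree on 15 nodes has 14 edges, and such trees are counted by C_14. So A = C_14 = 2674440.
By Knuth's characterisation, the stack-sortable permutations of length 13 are the 231-avoiders, numbering C_13. So B = C_13 = 742900.
Non-crossing handshake pairings of 2n people are counted by C_n; 14 people gives n = 7. So D = C_7 = 429.
A + B − D = 2674440 + 742900 − 429 = 3416911.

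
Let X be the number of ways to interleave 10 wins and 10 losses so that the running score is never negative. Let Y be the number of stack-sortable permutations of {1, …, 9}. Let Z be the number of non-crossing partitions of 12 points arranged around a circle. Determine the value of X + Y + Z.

Ballot sequences with n votes each where one side never trails are Dyck words, counted by C_n; here n = 10. So X = C_10 = 16796.
Stack-sortable permutations are exactly the 231-avoiding ones, counted by C_n; here n = 9. So Y = C_9 = 4862.
Non-crossing partitions of an n-element set are counted by C_n; here n = 12. So Z = C_12 = 208012.
X + Y + Z = 16796 + 4862 + 208012 = 229670.

229670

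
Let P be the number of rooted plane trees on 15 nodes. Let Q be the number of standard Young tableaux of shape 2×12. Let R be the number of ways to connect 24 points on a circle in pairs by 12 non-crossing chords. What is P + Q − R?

Rooted ordered (plane) trees on m nodes have m−1 edges and are counted by C_{m−1}; m = 15 gives C_14. So P = C_14 = 2674440.
By the hook-length formula (or a Dyck-path bijection), SYT of shape 2×12 number C_12. So Q = C_12 = 208012.
Non-crossing perfect matchings of 2n points on a circle are counted by C_n; with 24 points, n = 12. So R = C_12 = 208012.
P + Q − R = 2674440 + 208012 − 208012 = 2674440.

2674440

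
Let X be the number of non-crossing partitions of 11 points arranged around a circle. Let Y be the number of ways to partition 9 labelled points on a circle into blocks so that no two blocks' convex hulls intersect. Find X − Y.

53924

The non-crossing partitions of [11] form a lattice of size C_11. So X = C_11 = 58786.
The non-crossing partitions of [9] form a lattice of size C_9. So Y = C_9 = 4862.
X − Y = 58786 − 4862 = 53924.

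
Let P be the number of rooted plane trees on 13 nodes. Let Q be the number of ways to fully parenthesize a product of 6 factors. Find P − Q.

207970

A rooted plane tree on 13 nodes has 12 edges, and such trees are counted by C_12. So P = C_12 = 208012.
Parenthesizations of m factors correspond to full binary trees with m leaves, counted by C_{m−1}; m = 6 gives C_5. So Q = C_5 = 42.
P − Q = 208012 − 42 = 207970.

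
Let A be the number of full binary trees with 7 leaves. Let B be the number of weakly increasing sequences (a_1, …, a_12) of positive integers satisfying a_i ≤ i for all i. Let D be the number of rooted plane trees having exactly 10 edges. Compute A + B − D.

A full binary tree with L leaves has L−1 internal nodes and is counted by C_{L−1}; L = 7 gives C_6. So A = C_6 = 132.
Weakly increasing sequences with a_i ≤ i biject with Dyck paths of semilength 12, so there are C_12. So B = C_12 = 208012.
A rooted plane tree with 10 edges has 11 nodes, and the count is C_10. So D = C_10 = 16796.
A + B − D = 132 + 208012 − 16796 = 191348.

191348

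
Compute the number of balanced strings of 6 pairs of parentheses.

A balanced arrangement of 6 bracket pairs is a Dyck word of semilength 6, so the count is C_6.
C_6 = C(12,6)/7 = 924/7 = 132.

132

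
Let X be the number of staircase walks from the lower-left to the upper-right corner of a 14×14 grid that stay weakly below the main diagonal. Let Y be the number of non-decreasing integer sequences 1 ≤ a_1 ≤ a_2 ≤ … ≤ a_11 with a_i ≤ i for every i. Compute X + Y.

Sub-diagonal monotone paths from (0,0) to (14,14) biject with Dyck paths of semilength 14, giving C_14. So X = C_14 = 2674440.
Weakly increasing sequences with a_i ≤ i biject with Dyck paths of semilength 11, so there are C_11. So Y = C_11 = 58786.
X + Y = 2674440 + 58786 = 2733226.

2733226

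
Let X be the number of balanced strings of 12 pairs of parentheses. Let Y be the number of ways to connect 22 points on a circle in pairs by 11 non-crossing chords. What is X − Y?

149226

Balanced strings of n pairs of brackets are counted by C_n; here n = 12. So X = C_12 = 208012.
Non-crossing perfect matchings of 2n points on a circle are counted by C_n; with 22 points, n = 11. So Y = C_11 = 58786.
X − Y = 208012 − 58786 = 149226.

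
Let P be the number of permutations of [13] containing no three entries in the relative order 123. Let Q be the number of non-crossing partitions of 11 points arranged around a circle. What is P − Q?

684114

Permutations of [n] avoiding any single length-3 pattern are counted by C_n; here n = 13. So P = C_13 = 742900.
Non-crossing partitions of an n-element set are counted by C_n; here n = 11. So Q = C_11 = 58786.
P − Q = 742900 − 58786 = 684114.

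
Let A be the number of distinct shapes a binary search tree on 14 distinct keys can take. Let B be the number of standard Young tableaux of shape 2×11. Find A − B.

2615654

There are C_n binary search tree shapes on n keys; with n = 14 that is C_14. So A = C_14 = 2674440.
Standard Young tableaux of shape 2×n are counted by C_n; here n = 11. So B = C_11 = 58786.
A − B = 2674440 − 58786 = 2615654.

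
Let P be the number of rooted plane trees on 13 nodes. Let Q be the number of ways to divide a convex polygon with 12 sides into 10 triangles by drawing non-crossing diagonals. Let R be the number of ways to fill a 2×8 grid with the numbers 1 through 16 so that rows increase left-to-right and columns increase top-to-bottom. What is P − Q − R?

A rooted plane tree on 13 nodes has 12 edges, and such trees are counted by C_12. So P = C_12 = 208012.
A convex 12-gon is triangulated into 10 triangles, and the number of such triangulations is the Catalan number C_{12−2} = C_10. So Q = C_10 = 16796.
By the hook-length formula (or a Dyck-path bijection), SYT of shape 2×8 number C_8. So R = C_8 = 1430.
P − Q − R = 208012 − 16796 − 1430 = 189786.

189786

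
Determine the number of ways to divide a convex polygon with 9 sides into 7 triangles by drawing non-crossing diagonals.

A convex 9-gon is triangulated into 7 triangles, and the number of such triangulations is the Catalan number C_{9−2} = C_7.
C_7 = C(14,7)/8 = 3432/8 = 429.

429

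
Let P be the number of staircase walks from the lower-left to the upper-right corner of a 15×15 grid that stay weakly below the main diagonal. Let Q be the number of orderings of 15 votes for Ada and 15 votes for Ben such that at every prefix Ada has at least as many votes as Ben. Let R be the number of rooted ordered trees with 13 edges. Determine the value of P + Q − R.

18646790

Sub-diagonal monotone paths from (0,0) to (15,15) biject with Dyck paths of semilength 15, giving C_15. So P = C_15 = 9694845.
Ballot sequences with n votes each where one side never trails are Dyck words, counted by C_n; here n = 15. So Q = C_15 = 9694845.
Rooted ordered trees with n edges are counted by C_n; here n = 13. So R = C_13 = 742900.
P + Q − R = 9694845 + 9694845 − 742900 = 18646790.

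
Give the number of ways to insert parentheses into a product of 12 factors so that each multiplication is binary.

58786

Bracketing 12 factors into binary products is counted by C_{12−1} = C_11.
C_11 = 58786.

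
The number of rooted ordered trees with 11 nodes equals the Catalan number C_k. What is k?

10

A rooted plane tree on 11 nodes has 10 edges, and such trees are counted by C_10.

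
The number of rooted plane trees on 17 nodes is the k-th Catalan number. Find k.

A rooted plane tree on 17 nodes has 16 edges, and such trees are counted by C_16.

16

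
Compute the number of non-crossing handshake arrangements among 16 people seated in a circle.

1430

With 16 = 2·8 people, non-crossing handshake pairings are non-crossing perfect matchings on a circle, counted by C_8.
C_8 = C(16,8)/9 = 12870/9 = 1430.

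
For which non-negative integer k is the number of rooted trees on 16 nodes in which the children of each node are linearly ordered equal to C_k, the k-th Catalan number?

15

A rooted plane tree on 16 nodes has 15 edges, and such trees are counted by C_15.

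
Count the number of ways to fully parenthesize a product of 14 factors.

742900

Parenthesizations of m factors correspond to full binary trees with m leaves, counted by C_{m−1}; m = 14 gives C_13.
C_13 = C_12 · 2(2·12+1)/(12+2) = 208012 · 50/14 = 742900.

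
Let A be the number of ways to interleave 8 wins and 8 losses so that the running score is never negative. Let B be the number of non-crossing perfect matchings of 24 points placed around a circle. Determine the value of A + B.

209442

Ballot sequences with n votes each where one side never trails are Dyck words, counted by C_n; here n = 8. So A = C_8 = 1430.
Non-crossing perfect matchings of 2n points on a circle are counted by C_n; with 24 points, n = 12. So B = C_12 = 208012.
A + B = 1430 + 208012 = 209442.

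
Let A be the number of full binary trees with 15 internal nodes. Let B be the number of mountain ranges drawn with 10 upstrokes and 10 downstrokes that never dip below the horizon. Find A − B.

9678049

Full binary trees with n internal nodes are counted by C_n; here n = 15. So A = C_15 = 9694845.
Dyck paths of semilength n (length 2n) are counted by C_n; here n = 10. So B = C_10 = 16796.
A − B = 9694845 − 16796 = 9678049.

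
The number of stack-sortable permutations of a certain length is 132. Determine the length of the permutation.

6

Stack-sortable permutations of [n] are counted by C_n. The Catalan number equal to 132 is C_6.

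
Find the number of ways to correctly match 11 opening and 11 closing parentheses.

58786

A balanced arrangement of 11 bracket pairs is a Dyck word of semilength 11, so the count is C_11.
C_11 = 58786.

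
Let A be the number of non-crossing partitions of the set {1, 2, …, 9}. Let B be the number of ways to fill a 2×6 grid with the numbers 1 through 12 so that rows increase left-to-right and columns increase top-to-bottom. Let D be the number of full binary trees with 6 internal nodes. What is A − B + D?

The non-crossing partitions of [9] form a lattice of size C_9. So A = C_9 = 4862.
Standard Young tableaux of shape 2×n are counted by C_n; here n = 6. So B = C_6 = 132.
Full binary trees with n internal nodes are counted by C_n; here n = 6. So D = C_6 = 132.
A − B + D = 4862 − 132 + 132 = 4862.

4862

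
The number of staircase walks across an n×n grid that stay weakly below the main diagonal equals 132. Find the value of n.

Such diagonal-avoiding paths in an n×n grid are counted by C_n. The Catalan number equal to 132 is C_6.

6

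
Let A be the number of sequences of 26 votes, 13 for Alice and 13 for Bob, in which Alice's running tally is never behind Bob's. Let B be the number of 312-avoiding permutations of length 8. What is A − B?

741470

Ballot sequences with n votes each where one side never trails are Dyck words, counted by C_n; here n = 13. So A = C_13 = 742900.
For any fixed pattern of length 3, the pattern-avoiding permutations of [8] number C_8. So B = C_8 = 1430.
A − B = 742900 − 1430 = 741470.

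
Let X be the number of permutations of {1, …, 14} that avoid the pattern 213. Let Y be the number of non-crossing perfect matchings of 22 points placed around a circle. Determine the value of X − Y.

2615654

Permutations of [n] avoiding any single length-3 pattern are counted by C_n; here n = 14. So X = C_14 = 2674440.
Pairing 22 circle points by 11 non-crossing chords gives C_11 matchings. So Y = C_11 = 58786.
X − Y = 2674440 − 58786 = 2615654.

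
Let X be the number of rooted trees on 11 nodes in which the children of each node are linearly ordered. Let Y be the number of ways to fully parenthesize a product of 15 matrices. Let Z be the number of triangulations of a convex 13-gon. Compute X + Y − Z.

2632450

Rooted ordered (plane) trees on m nodes have m−1 edges and are counted by C_{m−1}; m = 11 gives C_10. So X = C_10 = 16796.
Ways to associate a product of 15 factors correspond to binary trees on 15 leaves, so the count is C_14. So Y = C_14 = 2674440.
Triangulations of a convex m-gon are counted by C_{m−2}; with m = 13 this is C_11. So Z = C_11 = 58786.
X + Y − Z = 16796 + 2674440 − 58786 = 2632450.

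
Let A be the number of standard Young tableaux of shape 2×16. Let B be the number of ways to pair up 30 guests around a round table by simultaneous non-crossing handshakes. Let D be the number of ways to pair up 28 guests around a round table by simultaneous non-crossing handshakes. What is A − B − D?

Standard Young tableaux of shape 2×n are counted by C_n; here n = 16. So A = C_16 = 35357670.
With 30 = 2·15 people, non-crossing handshake pairings are non-crossing perfect matchings on a circle, counted by C_15. So B = C_15 = 9694845.
With 28 = 2·14 people, non-crossing handshake pairings are non-crossing perfect matchings on a circle, counted by C_14. So D = C_14 = 2674440.
A − B − D = 35357670 − 9694845 − 2674440 = 22988385.

22988385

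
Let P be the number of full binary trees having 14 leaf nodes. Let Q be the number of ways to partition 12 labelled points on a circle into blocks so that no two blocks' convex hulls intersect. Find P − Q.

A full binary tree with L leaves has L−1 internal nodes and is counted by C_{L−1}; L = 14 gives C_13. So P = C_13 = 742900.
Non-crossing partitions of an n-element set are counted by C_n; here n = 12. So Q = C_12 = 208012.
P − Q = 742900 − 208012 = 534888.

534888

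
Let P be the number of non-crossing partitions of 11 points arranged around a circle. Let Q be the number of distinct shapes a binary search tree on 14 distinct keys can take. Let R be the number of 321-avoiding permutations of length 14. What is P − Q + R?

Non-crossing partitions of an n-element set are counted by C_n; here n = 11. So P = C_11 = 58786.
Binary trees (left/right distinguished) on n nodes are counted by C_n; here n = 14. So Q = C_14 = 2674440.
Permutations of [n] avoiding any single length-3 pattern are counted by C_n; here n = 14. So R = C_14 = 2674440.
P − Q + R = 58786 − 2674440 + 2674440 = 58786.

58786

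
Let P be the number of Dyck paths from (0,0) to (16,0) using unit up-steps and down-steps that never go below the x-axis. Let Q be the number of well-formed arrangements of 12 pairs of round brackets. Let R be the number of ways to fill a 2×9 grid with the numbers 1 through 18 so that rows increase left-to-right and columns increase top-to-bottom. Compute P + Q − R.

Paths of 8 up- and 8 down-steps that never dip below the axis are Dyck paths; their count is C_8. So P = C_8 = 1430.
A balanced arrangement of 12 bracket pairs is a Dyck word of semilength 12, so the count is C_12. So Q = C_12 = 208012.
By the hook-length formula (or a Dyck-path bijection), SYT of shape 2×9 number C_9. So R = C_9 = 4862.
P + Q − R = 1430 + 208012 − 4862 = 204580.

204580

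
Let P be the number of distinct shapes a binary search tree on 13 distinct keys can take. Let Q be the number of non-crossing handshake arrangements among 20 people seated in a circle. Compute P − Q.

Binary trees (left/right distinguished) on n nodes are counted by C_n; here n = 13. So P = C_13 = 742900.
With 20 = 2·10 people, non-crossing handshake pairings are non-crossing perfect matchings on a circle, counted by C_10. So Q = C_10 = 16796.
P − Q = 742900 − 16796 = 726104.

726104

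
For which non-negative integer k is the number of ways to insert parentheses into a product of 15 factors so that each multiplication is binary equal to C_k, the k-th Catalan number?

Bracketing 15 factors into binary products is counted by C_{15−1} = C_14.

14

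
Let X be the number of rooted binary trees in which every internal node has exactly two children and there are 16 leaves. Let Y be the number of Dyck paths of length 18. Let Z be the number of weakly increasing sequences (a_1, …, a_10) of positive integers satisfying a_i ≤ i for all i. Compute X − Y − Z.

A full binary tree with L leaves has L−1 internal nodes and is counted by C_{L−1}; L = 16 gives C_15. So X = C_15 = 9694845.
Paths of 9 up- and 9 down-steps that never dip below the axis are Dyck paths; their count is C_9. So Y = C_9 = 4862.
Weakly increasing sequences with a_i ≤ i biject with Dyck paths of semilength 10, so there are C_10. So Z = C_10 = 16796.
X − Y − Z = 9694845 − 4862 − 16796 = 9673187.

9673187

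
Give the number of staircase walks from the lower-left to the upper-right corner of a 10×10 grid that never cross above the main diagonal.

16796

Monotone paths in an n×n grid that stay weakly below the diagonal are counted by C_n; here n = 10.
C_10 = C(20,10)/11 = 184756/11 = 16796.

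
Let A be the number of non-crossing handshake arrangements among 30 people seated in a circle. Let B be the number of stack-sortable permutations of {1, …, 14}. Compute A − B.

Non-crossing handshake pairings of 2n people are counted by C_n; 30 people gives n = 15. So A = C_15 = 9694845.
By Knuth's characterisation, the stack-sortable permutations of length 14 are the 231-avoiders, numbering C_14. So B = C_14 = 2674440.
A − B = 9694845 − 2674440 = 7020405.

7020405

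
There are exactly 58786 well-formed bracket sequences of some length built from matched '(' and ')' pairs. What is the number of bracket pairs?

Balanced strings of n bracket-pairs are counted by C_n. The Catalan number equal to 58786 is C_11.

11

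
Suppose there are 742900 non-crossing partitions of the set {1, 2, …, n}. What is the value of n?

13

Non-crossing partitions of [n] are counted by C_n, and C_13 = 742900.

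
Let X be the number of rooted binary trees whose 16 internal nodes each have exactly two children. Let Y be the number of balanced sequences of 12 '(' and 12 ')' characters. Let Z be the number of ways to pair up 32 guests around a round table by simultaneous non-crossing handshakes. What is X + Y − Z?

The number of full binary trees on 16 internal nodes is the Catalan number C_16. So X = C_16 = 35357670.
A balanced arrangement of 12 bracket pairs is a Dyck word of semilength 12, so the count is C_12. So Y = C_12 = 208012.
With 32 = 2·16 people, non-crossing handshake pairings are non-crossing perfect matchings on a circle, counted by C_16. So Z = C_16 = 35357670.
X + Y − Z = 35357670 + 208012 − 35357670 = 208012.

208012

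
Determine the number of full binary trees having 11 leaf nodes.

Full binary trees with 11 leaves have 11−1 = 10 internal nodes, so there are C_10 of them.
C_10 = C_9 · 2(2·9+1)/(9+2) = 4862 · 38/11 = 16796.

16796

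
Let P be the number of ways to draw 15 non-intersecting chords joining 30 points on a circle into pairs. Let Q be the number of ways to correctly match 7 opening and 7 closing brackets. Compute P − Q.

9694416

Non-crossing perfect matchings of 2n points on a circle are counted by C_n; with 30 points, n = 15. So P = C_15 = 9694845.
With 7 pairs the number of balanced bracket strings is the Catalan number C_7. So Q = C_7 = 429.
P − Q = 9694845 − 429 = 9694416.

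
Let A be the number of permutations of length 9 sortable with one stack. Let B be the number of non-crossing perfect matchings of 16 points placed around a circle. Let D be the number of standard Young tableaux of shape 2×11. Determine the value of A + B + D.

Stack-sortable permutations are exactly the 231-avoiding ones, counted by C_n; here n = 9. So A = C_9 = 4862.
Pairing 16 circle points by 8 non-crossing chords gives C_8 matchings. So B = C_8 = 1430.
By the hook-length formula (or a Dyck-path bijection), SYT of shape 2×11 number C_11. So D = C_11 = 58786.
A + B + D = 4862 + 1430 + 58786 = 65078.

65078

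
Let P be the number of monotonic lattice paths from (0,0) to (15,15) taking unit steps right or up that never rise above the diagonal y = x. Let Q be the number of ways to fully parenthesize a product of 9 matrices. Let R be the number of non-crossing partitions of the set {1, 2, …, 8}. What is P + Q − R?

9694845

Monotone paths in an n×n grid that stay weakly below the diagonal are counted by C_n; here n = 15. So P = C_15 = 9694845.
Bracketing 9 factors into binary products is counted by C_{9−1} = C_8. So Q = C_8 = 1430.
Non-crossing partitions of an n-element set are counted by C_n; here n = 8. So R = C_8 = 1430.
P + Q − R = 9694845 + 1430 − 1430 = 9694845.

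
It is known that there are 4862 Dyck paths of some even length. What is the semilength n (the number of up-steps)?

Dyck paths of semilength n are counted by C_n, and C_9 = 4862.

9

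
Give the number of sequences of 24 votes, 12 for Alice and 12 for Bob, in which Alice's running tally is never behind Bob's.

Ballot sequences with n votes each where one side never trails are Dyck words, counted by C_n; here n = 12.
C_12 = C(24,12)/13 = 2704156/13 = 208012.

208012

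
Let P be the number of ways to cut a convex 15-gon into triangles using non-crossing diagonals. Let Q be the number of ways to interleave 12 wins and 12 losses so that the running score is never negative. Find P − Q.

534888

Triangulations of a convex m-gon are counted by C_{m−2}; with m = 15 this is C_13. So P = C_13 = 742900.
Ballot sequences with n votes each where one side never trails are Dyck words, counted by C_n; here n = 12. So Q = C_12 = 208012.
P − Q = 742900 − 208012 = 534888.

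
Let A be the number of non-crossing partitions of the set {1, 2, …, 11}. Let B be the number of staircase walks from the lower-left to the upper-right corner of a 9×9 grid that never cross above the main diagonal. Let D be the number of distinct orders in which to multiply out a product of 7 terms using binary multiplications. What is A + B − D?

Non-crossing partitions of an n-element set are counted by C_n; here n = 11. So A = C_11 = 58786.
Sub-diagonal monotone paths from (0,0) to (9,9) biject with Dyck paths of semilength 9, giving C_9. So B = C_9 = 4862.
Parenthesizations of m factors correspond to full binary trees with m leaves, counted by C_{m−1}; m = 7 gives C_6. So D = C_6 = 132.
A + B − D = 58786 + 4862 − 132 = 63516.

63516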